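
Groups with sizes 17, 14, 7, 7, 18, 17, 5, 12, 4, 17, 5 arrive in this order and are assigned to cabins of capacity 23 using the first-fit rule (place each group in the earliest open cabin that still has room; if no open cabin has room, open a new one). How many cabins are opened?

  17 → cabin 1 (new)  [load 17/23]
  14 → cabin 2 (new)  [load 14/23]
  7 → cabin 2  [load 21/23]
  7 → cabin 3 (new)  [load 7/23]
  18 → cabin 4 (new)  [load 18/23]
  17 → cabin 5 (new)  [load 17/23]
  5 → cabin 1  [load 22/23]
  12 → cabin 3  [load 19/23]
  4 → cabin 3  [load 23/23]
  17 → cabin 6 (new)  [load 17/23]
  5 → cabin 4  [load 23/23]
6 cabins opened.

6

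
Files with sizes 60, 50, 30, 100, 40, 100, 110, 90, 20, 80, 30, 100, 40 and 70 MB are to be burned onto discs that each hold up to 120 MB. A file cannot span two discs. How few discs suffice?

9

Total = 110 + 100 + 100 + 100 + 90 + 80 + 70 + 60 + 50 + 40 + 40 + 30 + 30 + 20 = 920 MB.
Lower bound: ⌈920/120⌉ = 8 discs.
A packing using 9 discs:
  disc 1: 110 = 110
  disc 2: 100 + 20 = 120
  disc 3: 100 = 100
  disc 4: 100 = 100
  disc 5: 90 + 30 = 120
  disc 6: 80 + 40 = 120
  disc 7: 70 + 50 = 120
  disc 8: 60 + 40 = 100
  disc 9: 30 = 30
No arrangement into 8 discs stays within capacity, so 9 is optimal.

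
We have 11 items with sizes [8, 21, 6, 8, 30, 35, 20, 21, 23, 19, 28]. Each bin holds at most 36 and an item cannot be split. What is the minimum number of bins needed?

8

Total = 35 + 30 + 28 + 23 + 21 + 21 + 20 + 19 + 8 + 8 + 6 = 219.
Lower bound: ⌈219/36⌉ = 7 bins.
Also, 8 items each exceed 18, and no two of those can share a bin, so at least 8 bins are needed.
A packing using 8 bins:
  bin 1: 35 = 35
  bin 2: 30 + 6 = 36
  bin 3: 28 + 8 = 36
  bin 4: 23 + 8 = 31
  bin 5: 21 = 21
  bin 6: 21 = 21
  bin 7: 20 = 20
  bin 8: 19 = 19
This matches the lower bound, so 8 is optimal.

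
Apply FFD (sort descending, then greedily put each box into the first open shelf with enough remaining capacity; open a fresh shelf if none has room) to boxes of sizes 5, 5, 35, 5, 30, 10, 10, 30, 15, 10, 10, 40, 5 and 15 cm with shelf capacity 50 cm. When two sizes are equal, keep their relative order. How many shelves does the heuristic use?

5

Sorted descending: 40, 35, 30, 30, 15, 15, 10, 10, 10, 10, 5, 5, 5, 5.
  40 → shelf 1 (new)  [load 40/50]
  35 → shelf 2 (new)  [load 35/50]
  30 → shelf 3 (new)  [load 30/50]
  30 → shelf 4 (new)  [load 30/50]
  15 → shelf 2  [load 50/50]
  15 → shelf 3  [load 45/50]
  10 → shelf 1  [load 50/50]
  10 → shelf 4  [load 40/50]
  10 → shelf 4  [load 50/50]
  10 → shelf 5 (new)  [load 10/50]
  5 → shelf 3  [load 50/50]
  5 → shelf 5  [load 15/50]
  5 → shelf 5  [load 20/50]
  5 → shelf 5  [load 25/50]
5 shelves opened.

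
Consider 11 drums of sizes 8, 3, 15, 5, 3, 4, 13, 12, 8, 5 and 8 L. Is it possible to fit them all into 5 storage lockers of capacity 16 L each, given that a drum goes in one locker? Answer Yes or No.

Total = 84 L; ⌈84/16⌉ = 6.
At least 6 storage lockers are required, but only 5 are allowed.

No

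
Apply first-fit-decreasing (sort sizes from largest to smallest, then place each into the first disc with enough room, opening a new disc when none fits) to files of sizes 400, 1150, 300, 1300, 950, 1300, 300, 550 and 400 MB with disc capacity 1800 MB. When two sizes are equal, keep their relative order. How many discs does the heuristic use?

Sorted descending: 1300, 1300, 1150, 950, 550, 400, 400, 300, 300.
  1300 → disc 1 (new)  [load 1300/1800]
  1300 → disc 2 (new)  [load 1300/1800]
  1150 → disc 3 (new)  [load 1150/1800]
  950 → disc 4 (new)  [load 950/1800]
  550 → disc 3  [load 1700/1800]
  400 → disc 1  [load 1700/1800]
  400 → disc 2  [load 1700/1800]
  300 → disc 4  [load 1250/1800]
  300 → disc 4  [load 1550/1800]
4 discs opened.

4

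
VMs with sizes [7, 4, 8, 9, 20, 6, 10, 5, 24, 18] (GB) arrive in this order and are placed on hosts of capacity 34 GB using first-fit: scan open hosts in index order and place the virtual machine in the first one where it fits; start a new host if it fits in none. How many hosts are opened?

4

  7 → host 1 (new)  [load 7/34]
  4 → host 1  [load 11/34]
  8 → host 1  [load 19/34]
  9 → host 1  [load 28/34]
  20 → host 2 (new)  [load 20/34]
  6 → host 1  [load 34/34]
  10 → host 2  [load 30/34]
  5 → host 3 (new)  [load 5/34]
  24 → host 3  [load 29/34]
  18 → host 4 (new)  [load 18/34]
4 hosts opened.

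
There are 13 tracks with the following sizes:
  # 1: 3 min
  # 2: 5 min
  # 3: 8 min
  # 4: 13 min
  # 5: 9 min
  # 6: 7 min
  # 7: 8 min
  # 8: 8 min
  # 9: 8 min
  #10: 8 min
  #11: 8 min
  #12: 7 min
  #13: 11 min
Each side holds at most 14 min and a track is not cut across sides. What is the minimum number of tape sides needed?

Total = 13 + 11 + 9 + 8 + 8 + 8 + 8 + 8 + 8 + 7 + 7 + 5 + 3 = 103 min.
Lower bound: ⌈103/14⌉ = 8 tape sides.
Also, 9 tracks each exceed 7 min, and no two of those can share a side, so at least 9 tape sides are needed.
A packing using 10 tape sides:
  side 1: 13 = 13
  side 2: 11 + 3 = 14
  side 3: 9 + 5 = 14
  side 4: 8 = 8
  side 5: 8 = 8
  side 6: 8 = 8
  side 7: 8 = 8
  side 8: 8 = 8
  side 9: 8 = 8
  side 10: 7 + 7 = 14
No arrangement into 9 tape sides stays within capacity, so 10 is optimal.

10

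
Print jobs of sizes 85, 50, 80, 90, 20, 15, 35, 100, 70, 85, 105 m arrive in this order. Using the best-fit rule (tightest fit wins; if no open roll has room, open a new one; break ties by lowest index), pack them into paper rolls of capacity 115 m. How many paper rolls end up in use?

8

  85 → roll 1 (new)  [load 85/115]
  50 → roll 2 (new)  [load 50/115]
  80 → roll 3 (new)  [load 80/115]
  90 → roll 4 (new)  [load 90/115]
  20 → roll 4  [load 110/115]
  15 → roll 1  [load 100/115]
  35 → roll 3  [load 115/115]
  100 → roll 5 (new)  [load 100/115]
  70 → roll 6 (new)  [load 70/115]
  85 → roll 7 (new)  [load 85/115]
  105 → roll 8 (new)  [load 105/115]
8 paper rolls opened.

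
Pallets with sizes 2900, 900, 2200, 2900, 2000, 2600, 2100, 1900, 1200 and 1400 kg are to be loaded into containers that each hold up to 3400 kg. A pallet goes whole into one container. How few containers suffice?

7

Total = 2900 + 2900 + 2600 + 2200 + 2100 + 2000 + 1900 + 1400 + 1200 + 900 = 20100 kg.
Lower bound: ⌈20100/3400⌉ = 6 containers.
Also, 7 pallets each exceed 1700 kg, and no two of those can share a container, so at least 7 containers are needed.
A packing using 7 containers:
  container 1: 2900 = 2900
  container 2: 2900 = 2900
  container 3: 2600 = 2600
  container 4: 2200 + 1200 = 3400
  container 5: 2100 + 900 = 3000
  container 6: 2000 + 1400 = 3400
  container 7: 1900 = 1900
This matches the lower bound, so 7 is optimal.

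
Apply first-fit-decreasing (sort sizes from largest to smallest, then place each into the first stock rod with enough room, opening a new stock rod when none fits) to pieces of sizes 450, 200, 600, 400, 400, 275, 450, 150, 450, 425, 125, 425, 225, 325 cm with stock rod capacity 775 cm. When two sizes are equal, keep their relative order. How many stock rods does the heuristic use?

Sorted descending: 600, 450, 450, 450, 425, 425, 400, 400, 325, 275, 225, 200, 150, 125.
  600 → stock rod 1 (new)  [load 600/775]
  450 → stock rod 2 (new)  [load 450/775]
  450 → stock rod 3 (new)  [load 450/775]
  450 → stock rod 4 (new)  [load 450/775]
  425 → stock rod 5 (new)  [load 425/775]
  425 → stock rod 6 (new)  [load 425/775]
  400 → stock rod 7 (new)  [load 400/775]
  400 → stock rod 8 (new)  [load 400/775]
  325 → stock rod 2  [load 775/775]
  275 → stock rod 3  [load 725/775]
  225 → stock rod 4  [load 675/775]
  200 → stock rod 5  [load 625/775]
  150 → stock rod 1  [load 750/775]
  125 → stock rod 5  [load 750/775]
8 stock rods opened.

8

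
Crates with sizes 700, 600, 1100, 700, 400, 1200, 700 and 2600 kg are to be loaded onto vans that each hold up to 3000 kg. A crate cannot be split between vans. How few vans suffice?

3

Total = 2600 + 1200 + 1100 + 700 + 700 + 700 + 600 + 400 = 8000 kg.
Lower bound: ⌈8000/3000⌉ = 3 vans.
A packing using 3 vans:
  van 1: 2600 + 400 = 3000
  van 2: 1200 + 1100 + 700 = 3000
  van 3: 700 + 700 + 600 = 2000
This matches the lower bound, so 3 is optimal.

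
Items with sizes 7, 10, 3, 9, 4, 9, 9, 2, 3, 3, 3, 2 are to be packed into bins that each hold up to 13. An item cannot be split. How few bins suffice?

5

Total = 10 + 9 + 9 + 9 + 7 + 4 + 3 + 3 + 3 + 3 + 2 + 2 = 64.
Lower bound: ⌈64/13⌉ = 5 bins.
A packing using 5 bins:
  bin 1: 10 + 3 = 13
  bin 2: 9 + 4 = 13
  bin 3: 9 + 3 = 12
  bin 4: 9 + 2 + 2 = 13
  bin 5: 7 + 3 + 3 = 13
This matches the lower bound, so 5 is optimal.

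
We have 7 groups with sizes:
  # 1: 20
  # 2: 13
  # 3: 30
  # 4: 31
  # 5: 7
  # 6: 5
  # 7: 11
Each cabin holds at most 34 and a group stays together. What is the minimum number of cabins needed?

Total = 31 + 30 + 20 + 13 + 11 + 7 + 5 = 117.
Lower bound: ⌈117/34⌉ = 4 cabins.
A packing using 4 cabins:
  cabin 1: 31 = 31
  cabin 2: 30 = 30
  cabin 3: 20 + 13 = 33
  cabin 4: 11 + 7 + 5 = 23
This matches the lower bound, so 4 is optimal.

4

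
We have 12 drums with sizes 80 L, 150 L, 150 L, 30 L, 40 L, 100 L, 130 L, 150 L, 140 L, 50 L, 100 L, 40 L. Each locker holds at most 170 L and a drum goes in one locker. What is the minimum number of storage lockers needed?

Total = 150 + 150 + 150 + 140 + 130 + 100 + 100 + 80 + 50 + 40 + 40 + 30 = 1160 L.
Lower bound: ⌈1160/170⌉ = 7 storage lockers.
A packing using 8 storage lockers:
  locker 1: 150 = 150
  locker 2: 150 = 150
  locker 3: 150 = 150
  locker 4: 140 + 30 = 170
  locker 5: 130 + 40 = 170
  locker 6: 100 + 50 = 150
  locker 7: 100 + 40 = 140
  locker 8: 80 = 80
No arrangement into 7 storage lockers stays within capacity, so 8 is optimal.

8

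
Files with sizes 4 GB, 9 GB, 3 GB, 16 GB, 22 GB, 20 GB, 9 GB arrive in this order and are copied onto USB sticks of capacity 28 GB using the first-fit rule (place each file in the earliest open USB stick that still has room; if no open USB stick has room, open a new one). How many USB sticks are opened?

4

  4 → USB stick 1 (new)  [load 4/28]
  9 → USB stick 1  [load 13/28]
  3 → USB stick 1  [load 16/28]
  16 → USB stick 2 (new)  [load 16/28]
  22 → USB stick 3 (new)  [load 22/28]
  20 → USB stick 4 (new)  [load 20/28]
  9 → USB stick 1  [load 25/28]
4 USB sticks opened.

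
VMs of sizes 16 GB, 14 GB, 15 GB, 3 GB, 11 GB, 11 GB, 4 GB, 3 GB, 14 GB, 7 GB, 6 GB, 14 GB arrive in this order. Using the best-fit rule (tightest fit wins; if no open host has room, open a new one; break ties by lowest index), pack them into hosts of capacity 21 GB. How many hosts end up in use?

7

  16 → host 1 (new)  [load 16/21]
  14 → host 2 (new)  [load 14/21]
  15 → host 3 (new)  [load 15/21]
  3 → host 1  [load 19/21]
  11 → host 4 (new)  [load 11/21]
  11 → host 5 (new)  [load 11/21]
  4 → host 3  [load 19/21]
  3 → host 2  [load 17/21]
  14 → host 6 (new)  [load 14/21]
  7 → host 6  [load 21/21]
  6 → host 4  [load 17/21]
  14 → host 7 (new)  [load 14/21]
7 hosts opened.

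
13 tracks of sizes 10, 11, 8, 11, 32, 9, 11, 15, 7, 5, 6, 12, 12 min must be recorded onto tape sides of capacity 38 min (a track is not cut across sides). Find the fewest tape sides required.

Total = 32 + 15 + 12 + 12 + 11 + 11 + 11 + 10 + 9 + 8 + 7 + 6 + 5 = 149 min.
Lower bound: ⌈149/38⌉ = 4 tape sides.
A packing using 4 tape sides:
  side 1: 32 + 6 = 38
  side 2: 15 + 12 + 11 = 38
  side 3: 12 + 11 + 10 + 5 = 38
  side 4: 11 + 9 + 8 + 7 = 35
This matches the lower bound, so 4 is optimal.

4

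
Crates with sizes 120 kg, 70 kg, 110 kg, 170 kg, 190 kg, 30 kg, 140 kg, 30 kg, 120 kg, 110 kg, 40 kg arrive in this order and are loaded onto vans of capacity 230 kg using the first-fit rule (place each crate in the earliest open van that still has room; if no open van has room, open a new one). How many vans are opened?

  120 → van 1 (new)  [load 120/230]
  70 → van 1  [load 190/230]
  110 → van 2 (new)  [load 110/230]
  170 → van 3 (new)  [load 170/230]
  190 → van 4 (new)  [load 190/230]
  30 → van 1  [load 220/230]
  140 → van 5 (new)  [load 140/230]
  30 → van 2  [load 140/230]
  120 → van 6 (new)  [load 120/230]
  110 → van 6  [load 230/230]
  40 → van 2  [load 180/230]
6 vans opened.

6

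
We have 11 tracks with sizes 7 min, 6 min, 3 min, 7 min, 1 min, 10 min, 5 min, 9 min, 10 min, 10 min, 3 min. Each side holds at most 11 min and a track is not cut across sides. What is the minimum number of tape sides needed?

Total = 10 + 10 + 10 + 9 + 7 + 7 + 6 + 5 + 3 + 3 + 1 = 71 min.
Lower bound: ⌈71/11⌉ = 7 tape sides.
A packing using 7 tape sides:
  side 1: 10 + 1 = 11
  side 2: 10 = 10
  side 3: 10 = 10
  side 4: 9 = 9
  side 5: 7 + 3 = 10
  side 6: 7 + 3 = 10
  side 7: 6 + 5 = 11
This matches the lower bound, so 7 is optimal.

7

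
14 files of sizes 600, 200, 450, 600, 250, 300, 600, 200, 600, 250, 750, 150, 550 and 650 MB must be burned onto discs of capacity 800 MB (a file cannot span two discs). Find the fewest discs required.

Total = 750 + 650 + 600 + 600 + 600 + 600 + 550 + 450 + 300 + 250 + 250 + 200 + 200 + 150 = 6150 MB.
Lower bound: ⌈6150/800⌉ = 8 discs.
A packing using 9 discs:
  disc 1: 750 = 750
  disc 2: 650 + 150 = 800
  disc 3: 600 + 200 = 800
  disc 4: 600 + 200 = 800
  disc 5: 600 = 600
  disc 6: 600 = 600
  disc 7: 550 + 250 = 800
  disc 8: 450 + 300 = 750
  disc 9: 250 = 250
No arrangement into 8 discs stays within capacity, so 9 is optimal.

9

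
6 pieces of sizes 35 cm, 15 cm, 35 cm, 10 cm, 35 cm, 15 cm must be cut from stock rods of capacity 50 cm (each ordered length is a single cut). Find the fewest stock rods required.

Total = 35 + 35 + 35 + 15 + 15 + 10 = 145 cm.
Lower bound: ⌈145/50⌉ = 3 stock rods.
A packing using 3 stock rods:
  stock rod 1: 35 + 15 = 50
  stock rod 2: 35 + 15 = 50
  stock rod 3: 35 + 10 = 45
This matches the lower bound, so 3 is optimal.

3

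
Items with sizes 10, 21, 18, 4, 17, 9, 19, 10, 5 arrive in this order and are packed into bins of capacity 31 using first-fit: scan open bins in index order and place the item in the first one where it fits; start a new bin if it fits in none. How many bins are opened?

4

  10 → bin 1 (new)  [load 10/31]
  21 → bin 1  [load 31/31]
  18 → bin 2 (new)  [load 18/31]
  4 → bin 2  [load 22/31]
  17 → bin 3 (new)  [load 17/31]
  9 → bin 2  [load 31/31]
  19 → bin 4 (new)  [load 19/31]
  10 → bin 3  [load 27/31]
  5 → bin 4  [load 24/31]
4 bins opened.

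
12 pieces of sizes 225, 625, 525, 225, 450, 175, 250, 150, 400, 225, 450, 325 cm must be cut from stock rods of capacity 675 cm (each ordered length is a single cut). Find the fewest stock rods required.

7

Total = 625 + 525 + 450 + 450 + 400 + 325 + 250 + 225 + 225 + 225 + 175 + 150 = 4025 cm.
Lower bound: ⌈4025/675⌉ = 6 stock rods.
A packing using 7 stock rods:
  stock rod 1: 625 = 625
  stock rod 2: 525 + 150 = 675
  stock rod 3: 450 + 225 = 675
  stock rod 4: 450 + 225 = 675
  stock rod 5: 400 + 250 = 650
  stock rod 6: 325 + 225 = 550
  stock rod 7: 175 = 175
No arrangement into 6 stock rods stays within capacity, so 7 is optimal.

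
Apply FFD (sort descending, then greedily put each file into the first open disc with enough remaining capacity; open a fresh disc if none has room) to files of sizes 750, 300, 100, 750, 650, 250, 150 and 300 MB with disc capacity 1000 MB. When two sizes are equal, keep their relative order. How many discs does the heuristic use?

Sorted descending: 750, 750, 650, 300, 300, 250, 150, 100.
  750 → disc 1 (new)  [load 750/1000]
  750 → disc 2 (new)  [load 750/1000]
  650 → disc 3 (new)  [load 650/1000]
  300 → disc 3  [load 950/1000]
  300 → disc 4 (new)  [load 300/1000]
  250 → disc 1  [load 1000/1000]
  150 → disc 2  [load 900/1000]
  100 → disc 2  [load 1000/1000]
4 discs opened.

4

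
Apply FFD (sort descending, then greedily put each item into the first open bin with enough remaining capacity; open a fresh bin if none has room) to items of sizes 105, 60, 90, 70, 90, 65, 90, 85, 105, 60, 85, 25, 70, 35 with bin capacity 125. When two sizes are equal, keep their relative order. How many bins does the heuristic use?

Sorted descending: 105, 105, 90, 90, 90, 85, 85, 70, 70, 65, 60, 60, 35, 25.
  105 → bin 1 (new)  [load 105/125]
  105 → bin 2 (new)  [load 105/125]
  90 → bin 3 (new)  [load 90/125]
  90 → bin 4 (new)  [load 90/125]
  90 → bin 5 (new)  [load 90/125]
  85 → bin 6 (new)  [load 85/125]
  85 → bin 7 (new)  [load 85/125]
  70 → bin 8 (new)  [load 70/125]
  70 → bin 9 (new)  [load 70/125]
  65 → bin 10 (new)  [load 65/125]
  60 → bin 10  [load 125/125]
  60 → bin 11 (new)  [load 60/125]
  35 → bin 3  [load 125/125]
  25 → bin 4  [load 115/125]
11 bins opened.

11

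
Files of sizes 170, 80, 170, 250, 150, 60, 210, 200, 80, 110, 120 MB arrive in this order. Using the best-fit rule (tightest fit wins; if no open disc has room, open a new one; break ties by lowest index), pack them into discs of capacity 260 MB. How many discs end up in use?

7

  170 → disc 1 (new)  [load 170/260]
  80 → disc 1  [load 250/260]
  170 → disc 2 (new)  [load 170/260]
  250 → disc 3 (new)  [load 250/260]
  150 → disc 4 (new)  [load 150/260]
  60 → disc 2  [load 230/260]
  210 → disc 5 (new)  [load 210/260]
  200 → disc 6 (new)  [load 200/260]
  80 → disc 4  [load 230/260]
  110 → disc 7 (new)  [load 110/260]
  120 → disc 7  [load 230/260]
7 discs opened.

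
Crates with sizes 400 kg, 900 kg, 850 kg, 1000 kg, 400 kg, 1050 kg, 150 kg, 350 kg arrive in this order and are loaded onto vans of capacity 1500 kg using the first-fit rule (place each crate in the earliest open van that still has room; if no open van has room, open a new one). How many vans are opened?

4

  400 → van 1 (new)  [load 400/1500]
  900 → van 1  [load 1300/1500]
  850 → van 2 (new)  [load 850/1500]
  1000 → van 3 (new)  [load 1000/1500]
  400 → van 2  [load 1250/1500]
  1050 → van 4 (new)  [load 1050/1500]
  150 → van 1  [load 1450/1500]
  350 → van 3  [load 1350/1500]
4 vans opened.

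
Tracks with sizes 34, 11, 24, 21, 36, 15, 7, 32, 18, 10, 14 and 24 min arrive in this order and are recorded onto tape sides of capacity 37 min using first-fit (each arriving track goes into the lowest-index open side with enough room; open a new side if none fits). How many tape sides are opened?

8

  34 → side 1 (new)  [load 34/37]
  11 → side 2 (new)  [load 11/37]
  24 → side 2  [load 35/37]
  21 → side 3 (new)  [load 21/37]
  36 → side 4 (new)  [load 36/37]
  15 → side 3  [load 36/37]
  7 → side 5 (new)  [load 7/37]
  32 → side 6 (new)  [load 32/37]
  18 → side 5  [load 25/37]
  10 → side 5  [load 35/37]
  14 → side 7 (new)  [load 14/37]
  24 → side 8 (new)  [load 24/37]
8 tape sides opened.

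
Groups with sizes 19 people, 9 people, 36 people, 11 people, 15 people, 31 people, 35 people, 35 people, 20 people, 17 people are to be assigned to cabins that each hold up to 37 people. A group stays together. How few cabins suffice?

7

Total = 36 + 35 + 35 + 31 + 20 + 19 + 17 + 15 + 11 + 9 = 228 people.
Lower bound: ⌈228/37⌉ = 7 cabins.
A packing using 7 cabins:
  cabin 1: 36 = 36
  cabin 2: 35 = 35
  cabin 3: 35 = 35
  cabin 4: 31 = 31
  cabin 5: 20 + 17 = 37
  cabin 6: 19 + 15 = 34
  cabin 7: 11 + 9 = 20
This matches the lower bound, so 7 is optimal.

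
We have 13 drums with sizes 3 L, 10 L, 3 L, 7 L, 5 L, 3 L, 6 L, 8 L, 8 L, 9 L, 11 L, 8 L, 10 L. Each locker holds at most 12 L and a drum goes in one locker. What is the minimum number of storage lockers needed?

Total = 11 + 10 + 10 + 9 + 8 + 8 + 8 + 7 + 6 + 5 + 3 + 3 + 3 = 91 L.
Lower bound: ⌈91/12⌉ = 8 storage lockers.
A packing using 9 storage lockers:
  locker 1: 11 = 11
  locker 2: 10 = 10
  locker 3: 10 = 10
  locker 4: 9 + 3 = 12
  locker 5: 8 + 3 = 11
  locker 6: 8 + 3 = 11
  locker 7: 8 = 8
  locker 8: 7 + 5 = 12
  locker 9: 6 = 6
No arrangement into 8 storage lockers stays within capacity, so 9 is optimal.

9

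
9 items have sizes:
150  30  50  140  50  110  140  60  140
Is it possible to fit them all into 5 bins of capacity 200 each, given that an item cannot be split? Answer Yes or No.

Yes

A valid assignment using 5 bins:
  bin 1: 150 + 50 = 200
  bin 2: 140 + 60 = 200
  bin 3: 140 + 50 = 190
  bin 4: 140 + 30 = 170
  bin 5: 110 = 110
Every load is within 200, so 5 bins suffice.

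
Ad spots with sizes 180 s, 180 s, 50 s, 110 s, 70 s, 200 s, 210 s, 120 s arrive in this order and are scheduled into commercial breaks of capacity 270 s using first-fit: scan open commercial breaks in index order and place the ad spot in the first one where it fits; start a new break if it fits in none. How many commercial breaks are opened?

5

  180 → break 1 (new)  [load 180/270]
  180 → break 2 (new)  [load 180/270]
  50 → break 1  [load 230/270]
  110 → break 3 (new)  [load 110/270]
  70 → break 2  [load 250/270]
  200 → break 4 (new)  [load 200/270]
  210 → break 5 (new)  [load 210/270]
  120 → break 3  [load 230/270]
5 commercial breaks opened.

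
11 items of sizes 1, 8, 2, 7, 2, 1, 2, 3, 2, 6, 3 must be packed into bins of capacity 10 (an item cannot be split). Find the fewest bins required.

4

Total = 8 + 7 + 6 + 3 + 3 + 2 + 2 + 2 + 2 + 1 + 1 = 37.
Lower bound: ⌈37/10⌉ = 4 bins.
A packing using 4 bins:
  bin 1: 8 + 2 = 10
  bin 2: 7 + 3 = 10
  bin 3: 6 + 3 + 1 = 10
  bin 4: 2 + 2 + 2 + 1 = 7
This matches the lower bound, so 4 is optimal.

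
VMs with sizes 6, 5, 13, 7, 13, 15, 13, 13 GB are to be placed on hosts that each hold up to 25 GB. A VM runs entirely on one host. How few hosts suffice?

Total = 15 + 13 + 13 + 13 + 13 + 7 + 6 + 5 = 85 GB.
Lower bound: ⌈85/25⌉ = 4 hosts.
Also, 5 VMs each exceed 25/2 GB, and no two of those can share a host, so at least 5 hosts are needed.
A packing using 5 hosts:
  host 1: 15 + 7 = 22
  host 2: 13 + 6 + 5 = 24
  host 3: 13 = 13
  host 4: 13 = 13
  host 5: 13 = 13
This matches the lower bound, so 5 is optimal.

5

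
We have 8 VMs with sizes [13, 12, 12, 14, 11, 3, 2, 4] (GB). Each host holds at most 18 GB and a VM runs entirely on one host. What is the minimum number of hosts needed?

Total = 14 + 13 + 12 + 12 + 11 + 4 + 3 + 2 = 71 GB.
Lower bound: ⌈71/18⌉ = 4 hosts.
Also, 5 VMs each exceed 9 GB, and no two of those can share a host, so at least 5 hosts are needed.
A packing using 5 hosts:
  host 1: 14 + 4 = 18
  host 2: 13 + 3 + 2 = 18
  host 3: 12 = 12
  host 4: 12 = 12
  host 5: 11 = 11
This matches the lower bound, so 5 is optimal.

5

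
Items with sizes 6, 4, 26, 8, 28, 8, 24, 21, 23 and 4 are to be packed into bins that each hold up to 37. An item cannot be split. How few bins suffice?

Total = 28 + 26 + 24 + 23 + 21 + 8 + 8 + 6 + 4 + 4 = 152.
Lower bound: ⌈152/37⌉ = 5 bins.
A packing using 5 bins:
  bin 1: 28 + 8 = 36
  bin 2: 26 + 8 = 34
  bin 3: 24 + 6 + 4 = 34
  bin 4: 23 + 4 = 27
  bin 5: 21 = 21
This matches the lower bound, so 5 is optimal.

5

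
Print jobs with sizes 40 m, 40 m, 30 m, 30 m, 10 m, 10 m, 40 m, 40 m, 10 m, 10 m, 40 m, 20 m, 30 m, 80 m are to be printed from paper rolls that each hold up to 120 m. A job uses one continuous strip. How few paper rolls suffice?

Total = 80 + 40 + 40 + 40 + 40 + 40 + 30 + 30 + 30 + 20 + 10 + 10 + 10 + 10 = 430 m.
Lower bound: ⌈430/120⌉ = 4 paper rolls.
A packing using 4 paper rolls:
  roll 1: 80 + 40 = 120
  roll 2: 40 + 40 + 40 = 120
  roll 3: 40 + 30 + 30 + 20 = 120
  roll 4: 30 + 10 + 10 + 10 + 10 = 70
This matches the lower bound, so 4 is optimal.

4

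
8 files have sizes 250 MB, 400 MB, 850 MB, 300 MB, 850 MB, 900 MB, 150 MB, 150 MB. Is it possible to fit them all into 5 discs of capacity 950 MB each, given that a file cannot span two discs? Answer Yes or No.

Yes

A valid assignment using 5 discs:
  disc 1: 900 = 900
  disc 2: 850 = 850
  disc 3: 850 = 850
  disc 4: 400 + 300 + 250 = 950
  disc 5: 150 + 150 = 300
Every load is within 950 MB, so 5 discs suffice.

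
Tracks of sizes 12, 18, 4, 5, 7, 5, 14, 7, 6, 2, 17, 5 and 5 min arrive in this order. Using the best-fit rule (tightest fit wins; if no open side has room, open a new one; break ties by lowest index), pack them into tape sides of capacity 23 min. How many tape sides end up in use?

  12 → side 1 (new)  [load 12/23]
  18 → side 2 (new)  [load 18/23]
  4 → side 2  [load 22/23]
  5 → side 1  [load 17/23]
  7 → side 3 (new)  [load 7/23]
  5 → side 1  [load 22/23]
  14 → side 3  [load 21/23]
  7 → side 4 (new)  [load 7/23]
  6 → side 4  [load 13/23]
  2 → side 3  [load 23/23]
  17 → side 5 (new)  [load 17/23]
  5 → side 5  [load 22/23]
  5 → side 4  [load 18/23]
5 tape sides opened.

5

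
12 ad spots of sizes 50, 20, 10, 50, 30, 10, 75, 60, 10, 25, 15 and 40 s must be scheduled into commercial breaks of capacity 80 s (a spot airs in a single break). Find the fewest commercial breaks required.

5

Total = 75 + 60 + 50 + 50 + 40 + 30 + 25 + 20 + 15 + 10 + 10 + 10 = 395 s.
Lower bound: ⌈395/80⌉ = 5 commercial breaks.
A packing using 5 commercial breaks:
  break 1: 75 = 75
  break 2: 60 + 20 = 80
  break 3: 50 + 30 = 80
  break 4: 50 + 10 + 10 + 10 = 80
  break 5: 40 + 25 + 15 = 80
This matches the lower bound, so 5 is optimal.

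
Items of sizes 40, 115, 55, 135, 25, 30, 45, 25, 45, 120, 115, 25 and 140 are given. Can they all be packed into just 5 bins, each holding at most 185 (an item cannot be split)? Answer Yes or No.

Yes

A valid assignment using 5 bins:
  bin 1: 140 + 45 = 185
  bin 2: 135 + 25 + 25 = 185
  bin 3: 120 + 55 = 175
  bin 4: 115 + 45 + 25 = 185
  bin 5: 115 + 40 + 30 = 185
Every load is within 185, so 5 bins suffice.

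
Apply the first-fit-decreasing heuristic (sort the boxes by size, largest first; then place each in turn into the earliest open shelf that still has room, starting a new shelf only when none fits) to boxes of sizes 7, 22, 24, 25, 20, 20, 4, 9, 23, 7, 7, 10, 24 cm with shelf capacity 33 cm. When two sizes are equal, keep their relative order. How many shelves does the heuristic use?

7

Sorted descending: 25, 24, 24, 23, 22, 20, 20, 10, 9, 7, 7, 7, 4.
  25 → shelf 1 (new)  [load 25/33]
  24 → shelf 2 (new)  [load 24/33]
  24 → shelf 3 (new)  [load 24/33]
  23 → shelf 4 (new)  [load 23/33]
  22 → shelf 5 (new)  [load 22/33]
  20 → shelf 6 (new)  [load 20/33]
  20 → shelf 7 (new)  [load 20/33]
  10 → shelf 4  [load 33/33]
  9 → shelf 2  [load 33/33]
  7 → shelf 1  [load 32/33]
  7 → shelf 3  [load 31/33]
  7 → shelf 5  [load 29/33]
  4 → shelf 5  [load 33/33]
7 shelves opened.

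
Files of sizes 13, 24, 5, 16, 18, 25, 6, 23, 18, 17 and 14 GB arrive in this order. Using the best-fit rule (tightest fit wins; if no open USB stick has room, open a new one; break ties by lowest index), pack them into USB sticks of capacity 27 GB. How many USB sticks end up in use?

9

  13 → USB stick 1 (new)  [load 13/27]
  24 → USB stick 2 (new)  [load 24/27]
  5 → USB stick 1  [load 18/27]
  16 → USB stick 3 (new)  [load 16/27]
  18 → USB stick 4 (new)  [load 18/27]
  25 → USB stick 5 (new)  [load 25/27]
  6 → USB stick 1  [load 24/27]
  23 → USB stick 6 (new)  [load 23/27]
  18 → USB stick 7 (new)  [load 18/27]
  17 → USB stick 8 (new)  [load 17/27]
  14 → USB stick 9 (new)  [load 14/27]
9 USB sticks opened.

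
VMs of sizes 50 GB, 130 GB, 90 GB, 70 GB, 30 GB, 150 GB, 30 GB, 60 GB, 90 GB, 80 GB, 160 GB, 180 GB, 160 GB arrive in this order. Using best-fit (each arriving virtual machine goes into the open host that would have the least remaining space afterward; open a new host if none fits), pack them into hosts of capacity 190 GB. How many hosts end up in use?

  50 → host 1 (new)  [load 50/190]
  130 → host 1  [load 180/190]
  90 → host 2 (new)  [load 90/190]
  70 → host 2  [load 160/190]
  30 → host 2  [load 190/190]
  150 → host 3 (new)  [load 150/190]
  30 → host 3  [load 180/190]
  60 → host 4 (new)  [load 60/190]
  90 → host 4  [load 150/190]
  80 → host 5 (new)  [load 80/190]
  160 → host 6 (new)  [load 160/190]
  180 → host 7 (new)  [load 180/190]
  160 → host 8 (new)  [load 160/190]
8 hosts opened.

8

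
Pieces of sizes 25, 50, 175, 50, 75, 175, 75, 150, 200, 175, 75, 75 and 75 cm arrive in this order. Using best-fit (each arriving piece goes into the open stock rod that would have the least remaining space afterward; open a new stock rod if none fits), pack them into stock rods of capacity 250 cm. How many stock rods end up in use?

6

  25 → stock rod 1 (new)  [load 25/250]
  50 → stock rod 1  [load 75/250]
  175 → stock rod 1  [load 250/250]
  50 → stock rod 2 (new)  [load 50/250]
  75 → stock rod 2  [load 125/250]
  175 → stock rod 3 (new)  [load 175/250]
  75 → stock rod 3  [load 250/250]
  150 → stock rod 4 (new)  [load 150/250]
  200 → stock rod 5 (new)  [load 200/250]
  175 → stock rod 6 (new)  [load 175/250]
  75 → stock rod 6  [load 250/250]
  75 → stock rod 4  [load 225/250]
  75 → stock rod 2  [load 200/250]
6 stock rods opened.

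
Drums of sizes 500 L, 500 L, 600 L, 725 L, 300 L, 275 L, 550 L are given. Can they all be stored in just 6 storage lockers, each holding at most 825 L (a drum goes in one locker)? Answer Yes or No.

Yes

A valid assignment using 5 storage lockers:
  locker 1: 725 = 725
  locker 2: 600 = 600
  locker 3: 550 + 275 = 825
  locker 4: 500 + 300 = 800
  locker 5: 500 = 500
That uses only 5 ≤ 6, so 6 storage lockers are enough.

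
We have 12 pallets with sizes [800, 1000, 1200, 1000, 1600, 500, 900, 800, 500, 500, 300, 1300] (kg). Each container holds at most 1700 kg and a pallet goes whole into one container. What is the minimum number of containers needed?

Total = 1600 + 1300 + 1200 + 1000 + 1000 + 900 + 800 + 800 + 500 + 500 + 500 + 300 = 10400 kg.
Lower bound: ⌈10400/1700⌉ = 7 containers.
A packing using 7 containers:
  container 1: 1600 = 1600
  container 2: 1300 + 300 = 1600
  container 3: 1200 + 500 = 1700
  container 4: 1000 + 500 = 1500
  container 5: 1000 + 500 = 1500
  container 6: 900 + 800 = 1700
  container 7: 800 = 800
This matches the lower bound, so 7 is optimal.

7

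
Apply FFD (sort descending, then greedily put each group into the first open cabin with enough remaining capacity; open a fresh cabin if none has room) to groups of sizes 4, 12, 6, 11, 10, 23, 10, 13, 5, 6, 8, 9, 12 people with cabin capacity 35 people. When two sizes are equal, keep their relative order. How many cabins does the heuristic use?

Sorted descending: 23, 13, 12, 12, 11, 10, 10, 9, 8, 6, 6, 5, 4.
  23 → cabin 1 (new)  [load 23/35]
  13 → cabin 2 (new)  [load 13/35]
  12 → cabin 1  [load 35/35]
  12 → cabin 2  [load 25/35]
  11 → cabin 3 (new)  [load 11/35]
  10 → cabin 2  [load 35/35]
  10 → cabin 3  [load 21/35]
  9 → cabin 3  [load 30/35]
  8 → cabin 4 (new)  [load 8/35]
  6 → cabin 4  [load 14/35]
  6 → cabin 4  [load 20/35]
  5 → cabin 3  [load 35/35]
  4 → cabin 4  [load 24/35]
4 cabins opened.

4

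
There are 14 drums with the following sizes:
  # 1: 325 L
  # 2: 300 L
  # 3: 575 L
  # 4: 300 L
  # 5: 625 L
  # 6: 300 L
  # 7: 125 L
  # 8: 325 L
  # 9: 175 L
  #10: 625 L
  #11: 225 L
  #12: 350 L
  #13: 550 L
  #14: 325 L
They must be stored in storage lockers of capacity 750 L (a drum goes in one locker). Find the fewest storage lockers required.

8

Total = 625 + 625 + 575 + 550 + 350 + 325 + 325 + 325 + 300 + 300 + 300 + 225 + 175 + 125 = 5125 L.
Lower bound: ⌈5125/750⌉ = 7 storage lockers.
A packing using 8 storage lockers:
  locker 1: 625 + 125 = 750
  locker 2: 625 = 625
  locker 3: 575 + 175 = 750
  locker 4: 550 = 550
  locker 5: 350 + 325 = 675
  locker 6: 325 + 325 = 650
  locker 7: 300 + 300 = 600
  locker 8: 300 + 225 = 525
No arrangement into 7 storage lockers stays within capacity, so 8 is optimal.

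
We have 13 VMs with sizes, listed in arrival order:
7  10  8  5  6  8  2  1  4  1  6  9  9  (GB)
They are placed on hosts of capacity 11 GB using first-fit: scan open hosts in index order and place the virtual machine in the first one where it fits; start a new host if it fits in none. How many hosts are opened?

8

  7 → host 1 (new)  [load 7/11]
  10 → host 2 (new)  [load 10/11]
  8 → host 3 (new)  [load 8/11]
  5 → host 4 (new)  [load 5/11]
  6 → host 4  [load 11/11]
  8 → host 5 (new)  [load 8/11]
  2 → host 1  [load 9/11]
  1 → host 1  [load 10/11]
  4 → host 6 (new)  [load 4/11]
  1 → host 1  [load 11/11]
  6 → host 6  [load 10/11]
  9 → host 7 (new)  [load 9/11]
  9 → host 8 (new)  [load 9/11]
8 hosts opened.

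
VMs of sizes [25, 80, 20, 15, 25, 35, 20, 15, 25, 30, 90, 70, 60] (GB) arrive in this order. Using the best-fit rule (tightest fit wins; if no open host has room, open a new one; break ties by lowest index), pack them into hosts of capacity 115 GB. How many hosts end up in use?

  25 → host 1 (new)  [load 25/115]
  80 → host 1  [load 105/115]
  20 → host 2 (new)  [load 20/115]
  15 → host 2  [load 35/115]
  25 → host 2  [load 60/115]
  35 → host 2  [load 95/115]
  20 → host 2  [load 115/115]
  15 → host 3 (new)  [load 15/115]
  25 → host 3  [load 40/115]
  30 → host 3  [load 70/115]
  90 → host 4 (new)  [load 90/115]
  70 → host 5 (new)  [load 70/115]
  60 → host 6 (new)  [load 60/115]
6 hosts opened.

6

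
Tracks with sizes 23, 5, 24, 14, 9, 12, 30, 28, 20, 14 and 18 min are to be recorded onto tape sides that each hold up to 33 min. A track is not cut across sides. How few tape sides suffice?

Total = 30 + 28 + 24 + 23 + 20 + 18 + 14 + 14 + 12 + 9 + 5 = 197 min.
Lower bound: ⌈197/33⌉ = 6 tape sides.
A packing using 7 tape sides:
  side 1: 30 = 30
  side 2: 28 + 5 = 33
  side 3: 24 + 9 = 33
  side 4: 23 = 23
  side 5: 20 + 12 = 32
  side 6: 18 + 14 = 32
  side 7: 14 = 14
No arrangement into 6 tape sides stays within capacity, so 7 is optimal.

7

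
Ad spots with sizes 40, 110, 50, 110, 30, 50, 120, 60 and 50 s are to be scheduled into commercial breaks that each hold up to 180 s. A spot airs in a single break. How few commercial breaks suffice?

4

Total = 120 + 110 + 110 + 60 + 50 + 50 + 50 + 40 + 30 = 620 s.
Lower bound: ⌈620/180⌉ = 4 commercial breaks.
A packing using 4 commercial breaks:
  break 1: 120 + 60 = 180
  break 2: 110 + 50 = 160
  break 3: 110 + 50 = 160
  break 4: 50 + 40 + 30 = 120
This matches the lower bound, so 4 is optimal.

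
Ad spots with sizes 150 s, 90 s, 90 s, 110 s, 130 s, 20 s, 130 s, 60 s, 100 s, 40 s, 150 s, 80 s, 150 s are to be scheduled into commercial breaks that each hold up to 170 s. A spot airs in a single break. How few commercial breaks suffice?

9

Total = 150 + 150 + 150 + 130 + 130 + 110 + 100 + 90 + 90 + 80 + 60 + 40 + 20 = 1300 s.
Lower bound: ⌈1300/170⌉ = 8 commercial breaks.
Also, 9 ad spots each exceed 85 s, and no two of those can share a break, so at least 9 commercial breaks are needed.
A packing using 9 commercial breaks:
  break 1: 150 + 20 = 170
  break 2: 150 = 150
  break 3: 150 = 150
  break 4: 130 + 40 = 170
  break 5: 130 = 130
  break 6: 110 + 60 = 170
  break 7: 100 = 100
  break 8: 90 + 80 = 170
  break 9: 90 = 90
This matches the lower bound, so 9 is optimal.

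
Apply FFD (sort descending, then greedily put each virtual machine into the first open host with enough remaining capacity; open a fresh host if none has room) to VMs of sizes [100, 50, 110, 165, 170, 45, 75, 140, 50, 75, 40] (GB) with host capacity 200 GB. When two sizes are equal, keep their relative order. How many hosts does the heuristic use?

6

Sorted descending: 170, 165, 140, 110, 100, 75, 75, 50, 50, 45, 40.
  170 → host 1 (new)  [load 170/200]
  165 → host 2 (new)  [load 165/200]
  140 → host 3 (new)  [load 140/200]
  110 → host 4 (new)  [load 110/200]
  100 → host 5 (new)  [load 100/200]
  75 → host 4  [load 185/200]
  75 → host 5  [load 175/200]
  50 → host 3  [load 190/200]
  50 → host 6 (new)  [load 50/200]
  45 → host 6  [load 95/200]
  40 → host 6  [load 135/200]
6 hosts opened.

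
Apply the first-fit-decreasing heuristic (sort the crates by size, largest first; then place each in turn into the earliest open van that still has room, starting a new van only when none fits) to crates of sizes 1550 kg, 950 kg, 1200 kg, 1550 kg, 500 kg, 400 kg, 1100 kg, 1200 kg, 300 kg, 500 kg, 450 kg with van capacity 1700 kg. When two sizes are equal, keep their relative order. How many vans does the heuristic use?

Sorted descending: 1550, 1550, 1200, 1200, 1100, 950, 500, 500, 450, 400, 300.
  1550 → van 1 (new)  [load 1550/1700]
  1550 → van 2 (new)  [load 1550/1700]
  1200 → van 3 (new)  [load 1200/1700]
  1200 → van 4 (new)  [load 1200/1700]
  1100 → van 5 (new)  [load 1100/1700]
  950 → van 6 (new)  [load 950/1700]
  500 → van 3  [load 1700/1700]
  500 → van 4  [load 1700/1700]
  450 → van 5  [load 1550/1700]
  400 → van 6  [load 1350/1700]
  300 → van 6  [load 1650/1700]
6 vans opened.

6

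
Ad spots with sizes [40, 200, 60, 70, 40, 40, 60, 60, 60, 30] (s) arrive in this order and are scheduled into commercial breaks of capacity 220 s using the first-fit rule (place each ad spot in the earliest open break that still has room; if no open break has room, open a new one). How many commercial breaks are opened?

4

  40 → break 1 (new)  [load 40/220]
  200 → break 2 (new)  [load 200/220]
  60 → break 1  [load 100/220]
  70 → break 1  [load 170/220]
  40 → break 1  [load 210/220]
  40 → break 3 (new)  [load 40/220]
  60 → break 3  [load 100/220]
  60 → break 3  [load 160/220]
  60 → break 3  [load 220/220]
  30 → break 4 (new)  [load 30/220]
4 commercial breaks opened.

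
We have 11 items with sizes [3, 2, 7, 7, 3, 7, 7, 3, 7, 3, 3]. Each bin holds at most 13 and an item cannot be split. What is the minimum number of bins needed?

5

Total = 7 + 7 + 7 + 7 + 7 + 3 + 3 + 3 + 3 + 3 + 2 = 52.
Lower bound: ⌈52/13⌉ = 4 bins.
Also, 5 items each exceed 13/2, and no two of those can share a bin, so at least 5 bins are needed.
A packing using 5 bins:
  bin 1: 7 + 3 + 3 = 13
  bin 2: 7 + 3 + 3 = 13
  bin 3: 7 + 3 + 2 = 12
  bin 4: 7 = 7
  bin 5: 7 = 7
This matches the lower bound, so 5 is optimal.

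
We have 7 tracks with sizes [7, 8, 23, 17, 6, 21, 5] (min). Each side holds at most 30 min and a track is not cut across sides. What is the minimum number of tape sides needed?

3

Total = 23 + 21 + 17 + 8 + 7 + 6 + 5 = 87 min.
Lower bound: ⌈87/30⌉ = 3 tape sides.
A packing using 3 tape sides:
  side 1: 23 + 7 = 30
  side 2: 21 + 8 = 29
  side 3: 17 + 6 + 5 = 28
This matches the lower bound, so 3 is optimal.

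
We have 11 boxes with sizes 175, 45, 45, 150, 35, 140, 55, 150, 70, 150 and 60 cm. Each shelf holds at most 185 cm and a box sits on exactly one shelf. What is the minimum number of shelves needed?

Total = 175 + 150 + 150 + 150 + 140 + 70 + 60 + 55 + 45 + 45 + 35 = 1075 cm.
Lower bound: ⌈1075/185⌉ = 6 shelves.
A packing using 7 shelves:
  shelf 1: 175 = 175
  shelf 2: 150 + 35 = 185
  shelf 3: 150 = 150
  shelf 4: 150 = 150
  shelf 5: 140 + 45 = 185
  shelf 6: 70 + 60 + 55 = 185
  shelf 7: 45 = 45
No arrangement into 6 shelves stays within capacity, so 7 is optimal.

7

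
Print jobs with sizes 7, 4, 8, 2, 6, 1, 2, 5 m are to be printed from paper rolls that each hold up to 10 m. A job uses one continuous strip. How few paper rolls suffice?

4

Total = 8 + 7 + 6 + 5 + 4 + 2 + 2 + 1 = 35 m.
Lower bound: ⌈35/10⌉ = 4 paper rolls.
A packing using 4 paper rolls:
  roll 1: 8 + 2 = 10
  roll 2: 7 + 2 + 1 = 10
  roll 3: 6 + 4 = 10
  roll 4: 5 = 5
This matches the lower bound, so 4 is optimal.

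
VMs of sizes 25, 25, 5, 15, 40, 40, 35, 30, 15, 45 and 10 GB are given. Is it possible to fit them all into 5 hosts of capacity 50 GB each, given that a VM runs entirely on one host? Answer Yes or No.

Total = 285 GB; ⌈285/50⌉ = 6.
At least 6 hosts are required, but only 5 are allowed.

No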